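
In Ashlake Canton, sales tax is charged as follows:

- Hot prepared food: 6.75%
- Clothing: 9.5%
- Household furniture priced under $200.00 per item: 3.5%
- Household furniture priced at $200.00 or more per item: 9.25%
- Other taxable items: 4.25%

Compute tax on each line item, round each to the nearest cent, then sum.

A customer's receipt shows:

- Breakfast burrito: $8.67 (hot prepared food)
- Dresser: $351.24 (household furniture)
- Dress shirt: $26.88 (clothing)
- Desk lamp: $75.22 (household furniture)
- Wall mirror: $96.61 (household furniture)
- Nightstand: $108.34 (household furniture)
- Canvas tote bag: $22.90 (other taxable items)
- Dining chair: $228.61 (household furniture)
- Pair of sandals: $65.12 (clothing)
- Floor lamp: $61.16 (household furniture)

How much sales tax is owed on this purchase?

Breakfast burrito $8.67: hot prepared food → 6.75% → $0.59
Dresser $351.24: household furniture, $200.00 or more → 9.25% → $32.49
Dress shirt $26.88: clothing → 9.5% → $2.55
Desk lamp $75.22: household furniture, under $200.00 → 3.5% → $2.63
Wall mirror $96.61: household furniture, under $200.00 → 3.5% → $3.38
Nightstand $108.34: household furniture, under $200.00 → 3.5% → $3.79
Canvas tote bag $22.90: other taxable items → 4.25% → $0.97
Dining chair $228.61: household furniture, $200.00 or more → 9.25% → $21.15
Pair of sandals $65.12: clothing → 9.5% → $6.19
Floor lamp $61.16: household furniture, under $200.00 → 3.5% → $2.14
Total tax = $0.59 + $32.49 + $2.55 + $2.63 + $3.38 + $3.79 + $0.97 + $21.15 + $6.19 + $2.14 = $75.88

$75.88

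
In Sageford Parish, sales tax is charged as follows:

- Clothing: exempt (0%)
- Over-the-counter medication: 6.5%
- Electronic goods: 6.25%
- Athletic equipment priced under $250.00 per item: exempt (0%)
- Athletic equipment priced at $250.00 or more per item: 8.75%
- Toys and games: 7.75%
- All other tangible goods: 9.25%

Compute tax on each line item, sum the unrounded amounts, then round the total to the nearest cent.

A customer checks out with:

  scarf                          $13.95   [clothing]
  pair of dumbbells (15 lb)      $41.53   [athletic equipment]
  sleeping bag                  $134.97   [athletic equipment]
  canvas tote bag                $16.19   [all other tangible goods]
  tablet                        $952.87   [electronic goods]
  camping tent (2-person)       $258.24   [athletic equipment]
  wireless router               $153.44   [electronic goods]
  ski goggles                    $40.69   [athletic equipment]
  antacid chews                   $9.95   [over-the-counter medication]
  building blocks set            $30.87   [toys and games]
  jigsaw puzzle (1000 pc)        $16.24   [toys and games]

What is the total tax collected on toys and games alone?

Building blocks set $30.87: toys and games → 7.75% → $2.392425
Jigsaw puzzle (1000 pc) $16.24: toys and games → 7.75% → $1.2586
Tax on toys and games: unrounded sum = $3.651025 → $3.65

$3.65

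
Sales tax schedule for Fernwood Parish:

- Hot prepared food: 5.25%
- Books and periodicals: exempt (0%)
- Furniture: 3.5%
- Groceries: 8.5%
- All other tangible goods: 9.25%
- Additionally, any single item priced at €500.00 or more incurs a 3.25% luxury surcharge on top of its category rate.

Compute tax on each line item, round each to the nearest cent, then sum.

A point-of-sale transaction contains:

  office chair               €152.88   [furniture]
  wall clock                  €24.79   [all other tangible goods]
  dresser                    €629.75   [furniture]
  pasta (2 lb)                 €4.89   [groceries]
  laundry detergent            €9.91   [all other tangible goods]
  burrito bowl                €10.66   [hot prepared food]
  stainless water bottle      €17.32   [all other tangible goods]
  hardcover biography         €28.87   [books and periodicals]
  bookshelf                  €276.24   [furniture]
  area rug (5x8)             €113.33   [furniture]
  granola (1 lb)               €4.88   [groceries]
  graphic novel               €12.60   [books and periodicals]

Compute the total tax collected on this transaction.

€67.70

Office chair €152.88: furniture → 3.5% → €5.35
Wall clock €24.79: all other tangible goods → 9.25% → €2.29
Dresser €629.75: furniture → 3.5% + 3.25% surcharge = 6.75% → €42.51
Pasta (2 lb) €4.89: groceries → 8.5% → €0.42
Laundry detergent €9.91: all other tangible goods → 9.25% → €0.92
Burrito bowl €10.66: hot prepared food → 5.25% → €0.56
Stainless water bottle €17.32: all other tangible goods → 9.25% → €1.60
Hardcover biography €28.87: books and periodicals → 0% → €0.00
Bookshelf €276.24: furniture → 3.5% → €9.67
Area rug (5x8) €113.33: furniture → 3.5% → €3.97
Granola (1 lb) €4.88: groceries → 8.5% → €0.41
Graphic novel €12.60: books and periodicals → 0% → €0.00
Total tax = €5.35 + €2.29 + €42.51 + €0.42 + €0.92 + €0.56 + €1.60 + €9.67 + €3.97 + €0.41 = €67.70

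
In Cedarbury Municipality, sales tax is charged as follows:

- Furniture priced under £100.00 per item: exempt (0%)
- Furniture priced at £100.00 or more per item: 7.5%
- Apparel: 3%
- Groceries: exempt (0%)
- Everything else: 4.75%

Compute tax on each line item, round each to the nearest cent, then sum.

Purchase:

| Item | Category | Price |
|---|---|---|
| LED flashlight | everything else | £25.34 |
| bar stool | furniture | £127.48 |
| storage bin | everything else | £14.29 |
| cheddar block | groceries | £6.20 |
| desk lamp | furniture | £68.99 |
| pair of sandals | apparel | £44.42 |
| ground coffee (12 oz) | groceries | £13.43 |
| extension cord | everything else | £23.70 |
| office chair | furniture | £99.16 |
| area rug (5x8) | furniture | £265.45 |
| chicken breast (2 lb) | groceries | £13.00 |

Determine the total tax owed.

£33.81

LED flashlight £25.34: everything else → 4.75% → £1.20
Bar stool £127.48: furniture, £100.00 or more → 7.5% → £9.56
Storage bin £14.29: everything else → 4.75% → £0.68
Cheddar block £6.20: groceries → 0% → £0.00
Desk lamp £68.99: furniture, under £100.00 → 0% → £0.00
Pair of sandals £44.42: apparel → 3% → £1.33
Ground coffee (12 oz) £13.43: groceries → 0% → £0.00
Extension cord £23.70: everything else → 4.75% → £1.13
Office chair £99.16: furniture, under £100.00 → 0% → £0.00
Area rug (5x8) £265.45: furniture, £100.00 or more → 7.5% → £19.91
Chicken breast (2 lb) £13.00: groceries → 0% → £0.00
Total tax = £1.20 + £9.56 + £0.68 + £1.33 + £1.13 + £19.91 = £33.81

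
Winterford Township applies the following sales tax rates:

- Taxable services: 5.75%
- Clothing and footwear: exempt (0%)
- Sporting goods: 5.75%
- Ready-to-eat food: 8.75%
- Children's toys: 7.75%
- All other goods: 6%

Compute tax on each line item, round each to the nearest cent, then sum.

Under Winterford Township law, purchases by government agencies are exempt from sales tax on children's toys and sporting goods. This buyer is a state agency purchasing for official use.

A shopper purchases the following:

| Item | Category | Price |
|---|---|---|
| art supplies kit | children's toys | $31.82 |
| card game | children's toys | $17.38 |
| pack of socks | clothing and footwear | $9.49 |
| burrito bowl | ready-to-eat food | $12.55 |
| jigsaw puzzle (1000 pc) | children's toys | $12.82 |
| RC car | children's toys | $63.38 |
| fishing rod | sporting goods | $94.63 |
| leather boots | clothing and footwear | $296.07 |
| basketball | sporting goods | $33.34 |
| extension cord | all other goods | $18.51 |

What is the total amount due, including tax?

Art supplies kit $31.82: children's toys, buyer-exempt → 0% → $0.00
Card game $17.38: children's toys, buyer-exempt → 0% → $0.00
Pack of socks $9.49: clothing and footwear → 0% → $0.00
Burrito bowl $12.55: ready-to-eat food → 8.75% → $1.10
Jigsaw puzzle (1000 pc) $12.82: children's toys, buyer-exempt → 0% → $0.00
RC car $63.38: children's toys, buyer-exempt → 0% → $0.00
Fishing rod $94.63: sporting goods, buyer-exempt → 0% → $0.00
Leather boots $296.07: clothing and footwear → 0% → $0.00
Basketball $33.34: sporting goods, buyer-exempt → 0% → $0.00
Extension cord $18.51: all other goods → 6% → $1.11
Subtotal = $589.99; tax = $2.21; total due = $592.20

$592.20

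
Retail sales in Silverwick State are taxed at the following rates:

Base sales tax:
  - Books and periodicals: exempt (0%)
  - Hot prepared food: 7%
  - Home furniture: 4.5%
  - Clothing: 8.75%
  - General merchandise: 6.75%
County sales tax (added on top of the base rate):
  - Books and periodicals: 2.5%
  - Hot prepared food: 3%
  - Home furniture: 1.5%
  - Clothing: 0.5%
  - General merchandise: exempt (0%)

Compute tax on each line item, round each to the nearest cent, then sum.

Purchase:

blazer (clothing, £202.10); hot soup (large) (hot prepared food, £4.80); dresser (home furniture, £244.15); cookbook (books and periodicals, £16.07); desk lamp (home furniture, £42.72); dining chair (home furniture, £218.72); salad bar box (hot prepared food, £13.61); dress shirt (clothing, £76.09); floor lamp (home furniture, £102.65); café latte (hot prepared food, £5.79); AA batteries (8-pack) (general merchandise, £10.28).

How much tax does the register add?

Blazer £202.10: clothing → 8.75% + 0.5% county = 9.25% → £18.69
Hot soup (large) £4.80: hot prepared food → 7% + 3% county = 10% → £0.48
Dresser £244.15: home furniture → 4.5% + 1.5% county = 6% → £14.65
Cookbook £16.07: books and periodicals → 0% + 2.5% county = 2.5% → £0.40
Desk lamp £42.72: home furniture → 4.5% + 1.5% county = 6% → £2.56
Dining chair £218.72: home furniture → 4.5% + 1.5% county = 6% → £13.12
Salad bar box £13.61: hot prepared food → 7% + 3% county = 10% → £1.36
Dress shirt £76.09: clothing → 8.75% + 0.5% county = 9.25% → £7.04
Floor lamp £102.65: home furniture → 4.5% + 1.5% county = 6% → £6.16
Café latte £5.79: hot prepared food → 7% + 3% county = 10% → £0.58
AA batteries (8-pack) £10.28: general merchandise → 6.75% + 0% county = 6.75% → £0.69
Total tax = £18.69 + £0.48 + £14.65 + £0.40 + £2.56 + £13.12 + £1.36 + £7.04 + £6.16 + £0.58 + £0.69 = £65.73

£65.73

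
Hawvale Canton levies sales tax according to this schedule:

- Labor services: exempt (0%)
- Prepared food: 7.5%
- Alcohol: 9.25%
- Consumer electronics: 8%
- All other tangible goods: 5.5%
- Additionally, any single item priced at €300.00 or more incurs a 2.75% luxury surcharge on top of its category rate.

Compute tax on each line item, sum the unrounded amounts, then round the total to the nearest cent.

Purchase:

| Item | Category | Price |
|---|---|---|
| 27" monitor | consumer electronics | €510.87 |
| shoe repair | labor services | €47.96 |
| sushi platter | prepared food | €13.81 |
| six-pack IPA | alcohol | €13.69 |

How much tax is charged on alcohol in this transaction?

Six-pack IPA €13.69: alcohol → 9.25% → €1.266325
Tax on alcohol: unrounded sum = €1.266325 → €1.27

€1.27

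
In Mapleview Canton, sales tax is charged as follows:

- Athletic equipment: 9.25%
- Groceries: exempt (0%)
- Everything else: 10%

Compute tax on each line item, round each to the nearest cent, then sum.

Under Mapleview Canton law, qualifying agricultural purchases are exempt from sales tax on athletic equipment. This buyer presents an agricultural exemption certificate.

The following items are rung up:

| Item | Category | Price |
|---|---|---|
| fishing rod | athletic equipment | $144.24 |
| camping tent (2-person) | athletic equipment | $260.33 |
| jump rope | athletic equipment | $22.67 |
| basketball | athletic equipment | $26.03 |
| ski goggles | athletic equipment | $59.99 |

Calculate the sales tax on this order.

Fishing rod $144.24: athletic equipment, buyer-exempt → 0% → $0.00
Camping tent (2-person) $260.33: athletic equipment, buyer-exempt → 0% → $0.00
Jump rope $22.67: athletic equipment, buyer-exempt → 0% → $0.00
Basketball $26.03: athletic equipment, buyer-exempt → 0% → $0.00
Ski goggles $59.99: athletic equipment, buyer-exempt → 0% → $0.00
Total tax = $0.00

$0.00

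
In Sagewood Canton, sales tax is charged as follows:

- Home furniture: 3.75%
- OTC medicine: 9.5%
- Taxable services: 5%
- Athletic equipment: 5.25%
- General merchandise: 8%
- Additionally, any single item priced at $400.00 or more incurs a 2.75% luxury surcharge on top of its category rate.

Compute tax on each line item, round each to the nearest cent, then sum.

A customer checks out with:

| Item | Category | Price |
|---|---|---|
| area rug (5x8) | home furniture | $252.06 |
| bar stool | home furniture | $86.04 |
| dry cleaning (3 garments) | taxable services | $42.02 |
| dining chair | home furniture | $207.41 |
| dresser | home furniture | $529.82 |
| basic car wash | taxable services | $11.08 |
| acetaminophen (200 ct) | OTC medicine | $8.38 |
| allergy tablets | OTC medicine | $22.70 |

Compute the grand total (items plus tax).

Area rug (5x8) $252.06: home furniture → 3.75% → $9.45
Bar stool $86.04: home furniture → 3.75% → $3.23
Dry cleaning (3 garments) $42.02: taxable services → 5% → $2.10
Dining chair $207.41: home furniture → 3.75% → $7.78
Dresser $529.82: home furniture → 3.75% + 2.75% surcharge = 6.5% → $34.44
Basic car wash $11.08: taxable services → 5% → $0.55
Acetaminophen (200 ct) $8.38: OTC medicine → 9.5% → $0.80
Allergy tablets $22.70: OTC medicine → 9.5% → $2.16
Subtotal = $1159.51; tax = $60.51; total due = $1220.02

$1220.02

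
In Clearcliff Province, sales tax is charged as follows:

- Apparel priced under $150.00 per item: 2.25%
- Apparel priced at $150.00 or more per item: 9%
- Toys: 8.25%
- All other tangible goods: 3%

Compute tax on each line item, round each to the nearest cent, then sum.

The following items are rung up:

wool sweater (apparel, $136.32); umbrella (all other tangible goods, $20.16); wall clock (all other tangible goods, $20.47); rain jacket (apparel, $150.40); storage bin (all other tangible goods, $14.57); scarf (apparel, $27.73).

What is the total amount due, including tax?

Wool sweater $136.32: apparel, under $150.00 → 2.25% → $3.07
Umbrella $20.16: all other tangible goods → 3% → $0.60
Wall clock $20.47: all other tangible goods → 3% → $0.61
Rain jacket $150.40: apparel, $150.00 or more → 9% → $13.54
Storage bin $14.57: all other tangible goods → 3% → $0.44
Scarf $27.73: apparel, under $150.00 → 2.25% → $0.62
Subtotal = $369.65; tax = $18.88; total due = $388.53

$388.53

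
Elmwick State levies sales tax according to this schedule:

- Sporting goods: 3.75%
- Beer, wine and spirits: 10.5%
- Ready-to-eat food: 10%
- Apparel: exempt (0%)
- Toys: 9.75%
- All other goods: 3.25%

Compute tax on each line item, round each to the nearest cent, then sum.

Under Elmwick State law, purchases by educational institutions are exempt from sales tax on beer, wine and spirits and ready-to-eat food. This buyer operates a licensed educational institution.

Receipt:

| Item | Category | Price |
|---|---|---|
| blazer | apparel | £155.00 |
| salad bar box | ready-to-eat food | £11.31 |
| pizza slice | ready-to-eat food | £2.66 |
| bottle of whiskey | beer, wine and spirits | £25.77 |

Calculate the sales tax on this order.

Blazer £155.00: apparel → 0% → £0.00
Salad bar box £11.31: ready-to-eat food, buyer-exempt → 0% → £0.00
Pizza slice £2.66: ready-to-eat food, buyer-exempt → 0% → £0.00
Bottle of whiskey £25.77: beer, wine and spirits, buyer-exempt → 0% → £0.00
Total tax = £0.00

£0.00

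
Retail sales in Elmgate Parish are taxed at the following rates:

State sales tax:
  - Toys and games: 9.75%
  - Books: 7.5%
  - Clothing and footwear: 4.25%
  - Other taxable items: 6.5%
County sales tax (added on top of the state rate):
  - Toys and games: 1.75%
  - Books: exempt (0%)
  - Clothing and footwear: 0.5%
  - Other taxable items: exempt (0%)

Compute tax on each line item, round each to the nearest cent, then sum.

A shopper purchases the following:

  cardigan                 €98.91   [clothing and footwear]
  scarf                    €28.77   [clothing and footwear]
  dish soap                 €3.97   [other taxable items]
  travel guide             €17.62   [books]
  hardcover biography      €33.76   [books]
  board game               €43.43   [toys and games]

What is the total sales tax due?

€15.17

Cardigan €98.91: clothing and footwear → 4.25% + 0.5% county = 4.75% → €4.70
Scarf €28.77: clothing and footwear → 4.25% + 0.5% county = 4.75% → €1.37
Dish soap €3.97: other taxable items → 6.5% + 0% county = 6.5% → €0.26
Travel guide €17.62: books → 7.5% + 0% county = 7.5% → €1.32
Hardcover biography €33.76: books → 7.5% + 0% county = 7.5% → €2.53
Board game €43.43: toys and games → 9.75% + 1.75% county = 11.5% → €4.99
Total tax = €4.70 + €1.37 + €0.26 + €1.32 + €2.53 + €4.99 = €15.17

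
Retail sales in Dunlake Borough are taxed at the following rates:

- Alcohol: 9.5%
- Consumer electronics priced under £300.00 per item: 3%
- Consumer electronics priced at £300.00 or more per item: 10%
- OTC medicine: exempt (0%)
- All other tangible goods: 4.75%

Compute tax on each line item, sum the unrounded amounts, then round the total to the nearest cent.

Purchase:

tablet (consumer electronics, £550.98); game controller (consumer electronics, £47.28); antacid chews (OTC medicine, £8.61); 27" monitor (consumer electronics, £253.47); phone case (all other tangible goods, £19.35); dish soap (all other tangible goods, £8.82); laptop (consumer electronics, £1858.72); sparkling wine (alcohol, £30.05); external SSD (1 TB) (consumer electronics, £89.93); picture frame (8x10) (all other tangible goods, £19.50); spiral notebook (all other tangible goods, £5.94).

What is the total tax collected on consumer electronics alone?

£252.69

Tablet £550.98: consumer electronics, £300.00 or more → 10% → £55.098
Game controller £47.28: consumer electronics, under £300.00 → 3% → £1.4184
27" monitor £253.47: consumer electronics, under £300.00 → 3% → £7.6041
Laptop £1858.72: consumer electronics, £300.00 or more → 10% → £185.872
External SSD (1 TB) £89.93: consumer electronics, under £300.00 → 3% → £2.6979
Tax on consumer electronics: unrounded sum = £252.6904 → £252.69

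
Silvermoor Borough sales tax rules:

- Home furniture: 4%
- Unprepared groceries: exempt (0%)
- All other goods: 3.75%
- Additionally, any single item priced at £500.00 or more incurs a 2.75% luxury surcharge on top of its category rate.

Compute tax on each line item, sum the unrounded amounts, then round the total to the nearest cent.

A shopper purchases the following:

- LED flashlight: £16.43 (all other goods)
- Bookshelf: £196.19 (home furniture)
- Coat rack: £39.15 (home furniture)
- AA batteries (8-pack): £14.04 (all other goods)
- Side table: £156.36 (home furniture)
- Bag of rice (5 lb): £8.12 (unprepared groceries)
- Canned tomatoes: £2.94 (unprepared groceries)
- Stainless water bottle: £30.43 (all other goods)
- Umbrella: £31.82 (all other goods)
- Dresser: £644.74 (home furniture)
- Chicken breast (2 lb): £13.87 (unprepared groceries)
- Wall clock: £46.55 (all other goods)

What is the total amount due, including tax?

LED flashlight £16.43: all other goods → 3.75% → £0.616125
Bookshelf £196.19: home furniture → 4% → £7.8476
Coat rack £39.15: home furniture → 4% → £1.566
AA batteries (8-pack) £14.04: all other goods → 3.75% → £0.5265
Side table £156.36: home furniture → 4% → £6.2544
Bag of rice (5 lb) £8.12: unprepared groceries → 0% → £0.00
Canned tomatoes £2.94: unprepared groceries → 0% → £0.00
Stainless water bottle £30.43: all other goods → 3.75% → £1.141125
Umbrella £31.82: all other goods → 3.75% → £1.19325
Dresser £644.74: home furniture → 4% + 2.75% surcharge = 6.75% → £43.51995
Chicken breast (2 lb) £13.87: unprepared groceries → 0% → £0.00
Wall clock £46.55: all other goods → 3.75% → £1.745625
Subtotal = £1200.64; unrounded tax = £64.410575 → £64.41; total due = £1265.05

£1265.05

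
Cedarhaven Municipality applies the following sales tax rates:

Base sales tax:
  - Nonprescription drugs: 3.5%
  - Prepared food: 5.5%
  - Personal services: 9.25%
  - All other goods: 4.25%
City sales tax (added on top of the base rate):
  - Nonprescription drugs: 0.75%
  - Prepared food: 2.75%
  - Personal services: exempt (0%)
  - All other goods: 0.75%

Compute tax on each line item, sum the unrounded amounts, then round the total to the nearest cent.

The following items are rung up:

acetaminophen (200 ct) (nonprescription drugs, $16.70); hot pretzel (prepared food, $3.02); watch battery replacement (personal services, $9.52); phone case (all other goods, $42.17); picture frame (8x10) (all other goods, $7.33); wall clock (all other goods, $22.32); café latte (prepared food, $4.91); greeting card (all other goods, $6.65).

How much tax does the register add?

Acetaminophen (200 ct) $16.70: nonprescription drugs → 3.5% + 0.75% city = 4.25% → $0.70975
Hot pretzel $3.02: prepared food → 5.5% + 2.75% city = 8.25% → $0.24915
Watch battery replacement $9.52: personal services → 9.25% + 0% city = 9.25% → $0.8806
Phone case $42.17: all other goods → 4.25% + 0.75% city = 5% → $2.1085
Picture frame (8x10) $7.33: all other goods → 4.25% + 0.75% city = 5% → $0.3665
Wall clock $22.32: all other goods → 4.25% + 0.75% city = 5% → $1.116
Café latte $4.91: prepared food → 5.5% + 2.75% city = 8.25% → $0.405075
Greeting card $6.65: all other goods → 4.25% + 0.75% city = 5% → $0.3325
Unrounded tax sum = $6.168075 → $6.17

$6.17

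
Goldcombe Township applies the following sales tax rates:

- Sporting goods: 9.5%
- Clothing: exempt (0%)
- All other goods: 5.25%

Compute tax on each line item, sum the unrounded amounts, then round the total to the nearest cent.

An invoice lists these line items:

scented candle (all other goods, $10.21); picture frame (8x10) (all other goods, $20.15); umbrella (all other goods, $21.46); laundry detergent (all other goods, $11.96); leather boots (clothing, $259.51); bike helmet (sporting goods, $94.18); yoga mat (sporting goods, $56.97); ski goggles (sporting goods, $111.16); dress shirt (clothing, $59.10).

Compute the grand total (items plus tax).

Scented candle $10.21: all other goods → 5.25% → $0.536025
Picture frame (8x10) $20.15: all other goods → 5.25% → $1.057875
Umbrella $21.46: all other goods → 5.25% → $1.12665
Laundry detergent $11.96: all other goods → 5.25% → $0.6279
Leather boots $259.51: clothing → 0% → $0.00
Bike helmet $94.18: sporting goods → 9.5% → $8.9471
Yoga mat $56.97: sporting goods → 9.5% → $5.41215
Ski goggles $111.16: sporting goods → 9.5% → $10.5602
Dress shirt $59.10: clothing → 0% → $0.00
Subtotal = $644.70; unrounded tax = $28.2679 → $28.27; total due = $672.97

$672.97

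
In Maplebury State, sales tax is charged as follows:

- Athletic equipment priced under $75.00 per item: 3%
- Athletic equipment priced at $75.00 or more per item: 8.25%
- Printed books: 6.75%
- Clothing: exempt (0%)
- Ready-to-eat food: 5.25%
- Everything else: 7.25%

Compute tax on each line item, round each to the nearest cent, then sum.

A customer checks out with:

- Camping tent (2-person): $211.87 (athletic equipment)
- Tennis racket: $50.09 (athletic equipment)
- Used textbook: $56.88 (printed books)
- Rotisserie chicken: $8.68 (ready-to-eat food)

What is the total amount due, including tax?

Camping tent (2-person) $211.87: athletic equipment, $75.00 or more → 8.25% → $17.48
Tennis racket $50.09: athletic equipment, under $75.00 → 3% → $1.50
Used textbook $56.88: printed books → 6.75% → $3.84
Rotisserie chicken $8.68: ready-to-eat food → 5.25% → $0.46
Subtotal = $327.52; tax = $23.28; total due = $350.80

$350.80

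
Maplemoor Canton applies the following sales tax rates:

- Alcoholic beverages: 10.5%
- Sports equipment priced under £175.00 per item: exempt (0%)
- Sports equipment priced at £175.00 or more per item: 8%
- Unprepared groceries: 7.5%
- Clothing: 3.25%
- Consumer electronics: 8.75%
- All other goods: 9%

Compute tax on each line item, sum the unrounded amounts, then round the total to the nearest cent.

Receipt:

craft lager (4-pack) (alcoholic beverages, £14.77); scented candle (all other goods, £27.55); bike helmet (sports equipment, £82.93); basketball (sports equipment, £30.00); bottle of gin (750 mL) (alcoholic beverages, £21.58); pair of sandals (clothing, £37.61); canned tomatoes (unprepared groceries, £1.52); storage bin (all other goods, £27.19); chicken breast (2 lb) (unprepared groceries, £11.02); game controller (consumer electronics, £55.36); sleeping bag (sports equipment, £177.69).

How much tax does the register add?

Craft lager (4-pack) £14.77: alcoholic beverages → 10.5% → £1.55085
Scented candle £27.55: all other goods → 9% → £2.4795
Bike helmet £82.93: sports equipment, under £175.00 → 0% → £0.00
Basketball £30.00: sports equipment, under £175.00 → 0% → £0.00
Bottle of gin (750 mL) £21.58: alcoholic beverages → 10.5% → £2.2659
Pair of sandals £37.61: clothing → 3.25% → £1.222325
Canned tomatoes £1.52: unprepared groceries → 7.5% → £0.114
Storage bin £27.19: all other goods → 9% → £2.4471
Chicken breast (2 lb) £11.02: unprepared groceries → 7.5% → £0.8265
Game controller £55.36: consumer electronics → 8.75% → £4.844
Sleeping bag £177.69: sports equipment, £175.00 or more → 8% → £14.2152
Unrounded tax sum = £29.965375 → £29.97

£29.97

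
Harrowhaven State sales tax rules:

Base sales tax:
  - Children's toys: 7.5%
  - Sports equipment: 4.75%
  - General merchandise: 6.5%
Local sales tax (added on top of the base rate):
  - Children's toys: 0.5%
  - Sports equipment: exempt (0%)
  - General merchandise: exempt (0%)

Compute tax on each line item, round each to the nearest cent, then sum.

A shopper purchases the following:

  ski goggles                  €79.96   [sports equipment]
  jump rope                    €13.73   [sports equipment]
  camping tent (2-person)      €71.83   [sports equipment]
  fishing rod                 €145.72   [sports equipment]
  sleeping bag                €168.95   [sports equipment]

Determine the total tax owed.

Ski goggles €79.96: sports equipment → 4.75% + 0% local = 4.75% → €3.80
Jump rope €13.73: sports equipment → 4.75% + 0% local = 4.75% → €0.65
Camping tent (2-person) €71.83: sports equipment → 4.75% + 0% local = 4.75% → €3.41
Fishing rod €145.72: sports equipment → 4.75% + 0% local = 4.75% → €6.92
Sleeping bag €168.95: sports equipment → 4.75% + 0% local = 4.75% → €8.03
Total tax = €3.80 + €0.65 + €3.41 + €6.92 + €8.03 = €22.81

€22.81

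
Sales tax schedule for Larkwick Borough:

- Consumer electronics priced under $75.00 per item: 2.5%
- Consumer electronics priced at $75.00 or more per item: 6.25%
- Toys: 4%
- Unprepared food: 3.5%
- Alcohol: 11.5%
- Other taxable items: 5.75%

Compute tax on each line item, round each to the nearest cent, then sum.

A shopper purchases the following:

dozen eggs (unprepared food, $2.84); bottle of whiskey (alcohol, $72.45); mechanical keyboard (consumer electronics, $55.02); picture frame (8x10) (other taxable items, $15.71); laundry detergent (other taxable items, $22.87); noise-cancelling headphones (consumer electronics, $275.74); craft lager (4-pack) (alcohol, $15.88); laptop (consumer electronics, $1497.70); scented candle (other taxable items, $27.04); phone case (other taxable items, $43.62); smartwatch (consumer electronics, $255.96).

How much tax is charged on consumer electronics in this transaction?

$128.22

Mechanical keyboard $55.02: consumer electronics, under $75.00 → 2.5% → $1.38
Noise-cancelling headphones $275.74: consumer electronics, $75.00 or more → 6.25% → $17.23
Laptop $1497.70: consumer electronics, $75.00 or more → 6.25% → $93.61
Smartwatch $255.96: consumer electronics, $75.00 or more → 6.25% → $16.00
Tax on consumer electronics = $1.38 + $17.23 + $93.61 + $16.00 = $128.22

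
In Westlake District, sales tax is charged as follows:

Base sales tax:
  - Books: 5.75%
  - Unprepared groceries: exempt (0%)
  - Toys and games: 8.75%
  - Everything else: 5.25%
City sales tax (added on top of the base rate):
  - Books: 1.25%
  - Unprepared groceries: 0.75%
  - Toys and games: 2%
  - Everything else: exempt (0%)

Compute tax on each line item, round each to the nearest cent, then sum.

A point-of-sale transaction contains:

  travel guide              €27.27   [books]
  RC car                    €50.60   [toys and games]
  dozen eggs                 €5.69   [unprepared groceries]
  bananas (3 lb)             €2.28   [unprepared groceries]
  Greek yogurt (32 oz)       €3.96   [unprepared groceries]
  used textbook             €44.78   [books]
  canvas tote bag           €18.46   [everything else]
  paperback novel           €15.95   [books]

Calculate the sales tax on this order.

€12.66

Travel guide €27.27: books → 5.75% + 1.25% city = 7% → €1.91
RC car €50.60: toys and games → 8.75% + 2% city = 10.75% → €5.44
Dozen eggs €5.69: unprepared groceries → 0% + 0.75% city = 0.75% → €0.04
Bananas (3 lb) €2.28: unprepared groceries → 0% + 0.75% city = 0.75% → €0.02
Greek yogurt (32 oz) €3.96: unprepared groceries → 0% + 0.75% city = 0.75% → €0.03
Used textbook €44.78: books → 5.75% + 1.25% city = 7% → €3.13
Canvas tote bag €18.46: everything else → 5.25% + 0% city = 5.25% → €0.97
Paperback novel €15.95: books → 5.75% + 1.25% city = 7% → €1.12
Total tax = €1.91 + €5.44 + €0.04 + €0.02 + €0.03 + €3.13 + €0.97 + €1.12 = €12.66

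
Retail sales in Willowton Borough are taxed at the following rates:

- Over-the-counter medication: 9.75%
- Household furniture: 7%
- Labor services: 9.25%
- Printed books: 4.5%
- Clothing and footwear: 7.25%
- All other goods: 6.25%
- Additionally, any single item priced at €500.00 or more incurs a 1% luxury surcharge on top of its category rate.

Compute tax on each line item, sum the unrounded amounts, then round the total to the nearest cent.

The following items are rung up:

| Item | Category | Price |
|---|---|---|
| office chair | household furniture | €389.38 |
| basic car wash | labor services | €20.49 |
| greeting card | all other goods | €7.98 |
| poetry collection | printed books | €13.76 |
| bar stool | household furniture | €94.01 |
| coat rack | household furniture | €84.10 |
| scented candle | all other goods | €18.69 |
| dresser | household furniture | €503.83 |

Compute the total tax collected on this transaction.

€84.21

Office chair €389.38: household furniture → 7% → €27.2566
Basic car wash €20.49: labor services → 9.25% → €1.895325
Greeting card €7.98: all other goods → 6.25% → €0.49875
Poetry collection €13.76: printed books → 4.5% → €0.6192
Bar stool €94.01: household furniture → 7% → €6.5807
Coat rack €84.10: household furniture → 7% → €5.887
Scented candle €18.69: all other goods → 6.25% → €1.168125
Dresser €503.83: household furniture → 7% + 1% surcharge = 8% → €40.3064
Unrounded tax sum = €84.2121 → €84.21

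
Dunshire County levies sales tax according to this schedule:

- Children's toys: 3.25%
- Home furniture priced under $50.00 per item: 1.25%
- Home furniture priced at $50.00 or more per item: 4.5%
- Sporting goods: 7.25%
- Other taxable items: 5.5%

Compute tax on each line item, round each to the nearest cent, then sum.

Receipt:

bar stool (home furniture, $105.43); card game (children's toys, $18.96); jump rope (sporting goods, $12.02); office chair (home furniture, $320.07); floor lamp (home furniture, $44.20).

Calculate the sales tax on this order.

Bar stool $105.43: home furniture, $50.00 or more → 4.5% → $4.74
Card game $18.96: children's toys → 3.25% → $0.62
Jump rope $12.02: sporting goods → 7.25% → $0.87
Office chair $320.07: home furniture, $50.00 or more → 4.5% → $14.40
Floor lamp $44.20: home furniture, under $50.00 → 1.25% → $0.55
Total tax = $4.74 + $0.62 + $0.87 + $14.40 + $0.55 = $21.18

$21.18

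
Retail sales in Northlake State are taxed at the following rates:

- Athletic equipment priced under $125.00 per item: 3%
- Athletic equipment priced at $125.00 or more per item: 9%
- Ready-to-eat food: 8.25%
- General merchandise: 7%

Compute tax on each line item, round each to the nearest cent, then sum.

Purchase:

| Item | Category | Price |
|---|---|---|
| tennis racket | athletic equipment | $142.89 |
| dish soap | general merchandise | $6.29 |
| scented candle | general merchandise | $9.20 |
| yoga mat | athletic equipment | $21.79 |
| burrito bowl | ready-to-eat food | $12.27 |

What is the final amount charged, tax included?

Tennis racket $142.89: athletic equipment, $125.00 or more → 9% → $12.86
Dish soap $6.29: general merchandise → 7% → $0.44
Scented candle $9.20: general merchandise → 7% → $0.64
Yoga mat $21.79: athletic equipment, under $125.00 → 3% → $0.65
Burrito bowl $12.27: ready-to-eat food → 8.25% → $1.01
Subtotal = $192.44; tax = $15.60; total due = $208.04

$208.04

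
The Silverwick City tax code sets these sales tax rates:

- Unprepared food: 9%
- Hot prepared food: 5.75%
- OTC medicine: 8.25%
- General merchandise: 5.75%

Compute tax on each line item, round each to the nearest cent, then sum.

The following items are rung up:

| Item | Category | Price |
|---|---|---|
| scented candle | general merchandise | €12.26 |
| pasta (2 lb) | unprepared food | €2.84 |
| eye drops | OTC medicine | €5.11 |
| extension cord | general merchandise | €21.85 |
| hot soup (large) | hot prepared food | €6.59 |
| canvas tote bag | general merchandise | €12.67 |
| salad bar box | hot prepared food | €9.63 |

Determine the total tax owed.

€4.30

Scented candle €12.26: general merchandise → 5.75% → €0.70
Pasta (2 lb) €2.84: unprepared food → 9% → €0.26
Eye drops €5.11: OTC medicine → 8.25% → €0.42
Extension cord €21.85: general merchandise → 5.75% → €1.26
Hot soup (large) €6.59: hot prepared food → 5.75% → €0.38
Canvas tote bag €12.67: general merchandise → 5.75% → €0.73
Salad bar box €9.63: hot prepared food → 5.75% → €0.55
Total tax = €0.70 + €0.26 + €0.42 + €1.26 + €0.38 + €0.73 + €0.55 = €4.30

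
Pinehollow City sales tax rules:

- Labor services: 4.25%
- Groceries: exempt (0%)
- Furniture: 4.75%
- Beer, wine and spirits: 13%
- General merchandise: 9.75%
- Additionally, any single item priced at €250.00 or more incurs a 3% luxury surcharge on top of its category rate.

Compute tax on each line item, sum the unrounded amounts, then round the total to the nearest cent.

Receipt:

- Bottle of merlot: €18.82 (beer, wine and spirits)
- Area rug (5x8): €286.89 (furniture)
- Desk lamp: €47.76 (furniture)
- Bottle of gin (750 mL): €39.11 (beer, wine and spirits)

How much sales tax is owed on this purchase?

€32.03

Bottle of merlot €18.82: beer, wine and spirits → 13% → €2.4466
Area rug (5x8) €286.89: furniture → 4.75% + 3% surcharge = 7.75% → €22.233975
Desk lamp €47.76: furniture → 4.75% → €2.2686
Bottle of gin (750 mL) €39.11: beer, wine and spirits → 13% → €5.0843
Unrounded tax sum = €32.033475 → €32.03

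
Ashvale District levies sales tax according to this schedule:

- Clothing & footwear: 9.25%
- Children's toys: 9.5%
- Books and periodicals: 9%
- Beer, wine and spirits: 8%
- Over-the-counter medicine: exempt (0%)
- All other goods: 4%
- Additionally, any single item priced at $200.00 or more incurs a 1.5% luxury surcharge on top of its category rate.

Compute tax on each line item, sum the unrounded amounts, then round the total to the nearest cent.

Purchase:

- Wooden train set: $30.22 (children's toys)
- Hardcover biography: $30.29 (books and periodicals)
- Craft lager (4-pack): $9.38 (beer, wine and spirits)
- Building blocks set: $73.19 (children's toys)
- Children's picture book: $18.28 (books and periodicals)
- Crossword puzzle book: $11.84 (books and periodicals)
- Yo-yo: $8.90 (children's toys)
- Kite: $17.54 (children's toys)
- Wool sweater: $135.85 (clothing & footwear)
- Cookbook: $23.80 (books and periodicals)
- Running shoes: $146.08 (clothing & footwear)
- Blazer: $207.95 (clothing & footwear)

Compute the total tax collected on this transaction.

$69.10

Wooden train set $30.22: children's toys → 9.5% → $2.8709
Hardcover biography $30.29: books and periodicals → 9% → $2.7261
Craft lager (4-pack) $9.38: beer, wine and spirits → 8% → $0.7504
Building blocks set $73.19: children's toys → 9.5% → $6.95305
Children's picture book $18.28: books and periodicals → 9% → $1.6452
Crossword puzzle book $11.84: books and periodicals → 9% → $1.0656
Yo-yo $8.90: children's toys → 9.5% → $0.8455
Kite $17.54: children's toys → 9.5% → $1.6663
Wool sweater $135.85: clothing & footwear → 9.25% → $12.566125
Cookbook $23.80: books and periodicals → 9% → $2.142
Running shoes $146.08: clothing & footwear → 9.25% → $13.5124
Blazer $207.95: clothing & footwear → 9.25% + 1.5% surcharge = 10.75% → $22.354625
Unrounded tax sum = $69.0982 → $69.10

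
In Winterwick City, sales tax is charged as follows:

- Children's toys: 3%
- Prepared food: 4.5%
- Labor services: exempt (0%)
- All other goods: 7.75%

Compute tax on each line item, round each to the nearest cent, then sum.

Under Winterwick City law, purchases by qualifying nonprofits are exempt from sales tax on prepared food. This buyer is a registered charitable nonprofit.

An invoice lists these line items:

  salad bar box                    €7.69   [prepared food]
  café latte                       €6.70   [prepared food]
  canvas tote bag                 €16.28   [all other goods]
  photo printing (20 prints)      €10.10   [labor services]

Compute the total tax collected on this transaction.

Salad bar box €7.69: prepared food, buyer-exempt → 0% → €0.00
Café latte €6.70: prepared food, buyer-exempt → 0% → €0.00
Canvas tote bag €16.28: all other goods → 7.75% → €1.26
Photo printing (20 prints) €10.10: labor services → 0% → €0.00
Total tax = €1.26

€1.26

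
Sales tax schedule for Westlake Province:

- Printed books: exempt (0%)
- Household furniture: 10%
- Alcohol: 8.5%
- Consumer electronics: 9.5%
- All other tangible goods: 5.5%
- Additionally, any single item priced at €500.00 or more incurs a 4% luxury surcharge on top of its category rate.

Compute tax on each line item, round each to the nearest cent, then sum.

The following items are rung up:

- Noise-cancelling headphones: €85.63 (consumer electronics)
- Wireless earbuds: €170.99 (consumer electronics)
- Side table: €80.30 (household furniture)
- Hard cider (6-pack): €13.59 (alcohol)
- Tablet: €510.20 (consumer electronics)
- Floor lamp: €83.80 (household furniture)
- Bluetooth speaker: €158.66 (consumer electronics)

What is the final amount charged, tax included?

Noise-cancelling headphones €85.63: consumer electronics → 9.5% → €8.13
Wireless earbuds €170.99: consumer electronics → 9.5% → €16.24
Side table €80.30: household furniture → 10% → €8.03
Hard cider (6-pack) €13.59: alcohol → 8.5% → €1.16
Tablet €510.20: consumer electronics → 9.5% + 4% surcharge = 13.5% → €68.88
Floor lamp €83.80: household furniture → 10% → €8.38
Bluetooth speaker €158.66: consumer electronics → 9.5% → €15.07
Subtotal = €1103.17; tax = €125.89; total due = €1229.06

€1229.06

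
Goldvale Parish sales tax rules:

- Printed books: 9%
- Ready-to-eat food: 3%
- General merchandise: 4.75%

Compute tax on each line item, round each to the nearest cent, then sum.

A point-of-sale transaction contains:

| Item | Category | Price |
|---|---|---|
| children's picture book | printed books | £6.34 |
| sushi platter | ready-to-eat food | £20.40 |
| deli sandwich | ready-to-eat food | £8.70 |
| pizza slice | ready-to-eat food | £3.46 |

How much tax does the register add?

£1.54

Children's picture book £6.34: printed books → 9% → £0.57
Sushi platter £20.40: ready-to-eat food → 3% → £0.61
Deli sandwich £8.70: ready-to-eat food → 3% → £0.26
Pizza slice £3.46: ready-to-eat food → 3% → £0.10
Total tax = £0.57 + £0.61 + £0.26 + £0.10 = £1.54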